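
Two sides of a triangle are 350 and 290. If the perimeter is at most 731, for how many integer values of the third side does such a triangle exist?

31

Triangle inequality: 60 < x < 640. Perimeter ≤ 731 gives x ≤ 731 − 350 − 290 = 91.
So 60 < x ≤ 91; integers 61 through 91: 31 values.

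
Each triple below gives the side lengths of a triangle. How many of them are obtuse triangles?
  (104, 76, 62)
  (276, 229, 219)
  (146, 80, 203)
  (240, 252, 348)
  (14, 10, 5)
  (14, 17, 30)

(104,76,62): 62²+76² = 9620 < 10816 = 104² → obtuse
(276,229,219): 219²+229² = 100402 > 76176 = 276² → acute
(146,80,203): 80²+146² = 27716 < 41209 = 203² → obtuse
(240,252,348): 240²+252² = 121104 = 348² → right
(14,10,5): 5²+10² = 125 < 196 = 14² → obtuse
(14,17,30): 14²+17² = 485 < 900 = 30² → obtuse
4 of the 6 are obtuse.

4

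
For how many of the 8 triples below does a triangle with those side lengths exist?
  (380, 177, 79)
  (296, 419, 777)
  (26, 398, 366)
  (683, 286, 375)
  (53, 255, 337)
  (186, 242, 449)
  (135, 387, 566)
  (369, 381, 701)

(79,177,380): 79+177 ≤ 380 → not valid
(296,419,777): 296+419 ≤ 777 → not valid
(26,366,398): 26+366 ≤ 398 → not valid
(286,375,683): 286+375 ≤ 683 → not valid
(53,255,337): 53+255 ≤ 337 → not valid
(186,242,449): 186+242 ≤ 449 → not valid
(135,387,566): 135+387 ≤ 566 → not valid
(369,381,701): 369+381 > 701 → valid
1 of the 8 triples forms a triangle.

1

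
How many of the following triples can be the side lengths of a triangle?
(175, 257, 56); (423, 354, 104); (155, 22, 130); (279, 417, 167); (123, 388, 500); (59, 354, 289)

3

(56,175,257): 56+175 ≤ 257 → not valid
(104,354,423): 104+354 > 423 → valid
(22,130,155): 22+130 ≤ 155 → not valid
(167,279,417): 167+279 > 417 → valid
(123,388,500): 123+388 > 500 → valid
(59,289,354): 59+289 ≤ 354 → not valid
3 of the 6 triples form a triangle.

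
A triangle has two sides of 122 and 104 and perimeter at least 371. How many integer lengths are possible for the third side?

81

Triangle inequality: 18 < x < 226. Perimeter ≥ 371 gives x ≥ 371 − 122 − 104 = 145.
So 145 ≤ x < 226; integers 145 through 225: 81 values.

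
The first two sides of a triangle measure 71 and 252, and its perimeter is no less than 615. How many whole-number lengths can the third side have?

Triangle inequality: 181 < x < 323. Perimeter ≥ 615 gives x ≥ 615 − 71 − 252 = 292.
So 292 ≤ x < 323; integers 292 through 322: 31 values.

31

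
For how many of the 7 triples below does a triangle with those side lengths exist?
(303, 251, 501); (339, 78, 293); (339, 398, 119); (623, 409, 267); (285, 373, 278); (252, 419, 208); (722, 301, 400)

6

(251,303,501): 251+303 > 501 → valid
(78,293,339): 78+293 > 339 → valid
(119,339,398): 119+339 > 398 → valid
(267,409,623): 267+409 > 623 → valid
(278,285,373): 278+285 > 373 → valid
(208,252,419): 208+252 > 419 → valid
(301,400,722): 301+400 ≤ 722 → not valid
6 of the 7 triples form a triangle.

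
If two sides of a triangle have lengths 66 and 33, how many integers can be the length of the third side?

65

The third side lies in the open interval (33, 99).
Integers from 34 to 98 inclusive: 98 − 34 + 1 = 65.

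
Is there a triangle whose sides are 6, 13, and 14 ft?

The longest side is 14, and the other two sum to 19.
Since 19 > 14, the triangle inequality holds.

Yes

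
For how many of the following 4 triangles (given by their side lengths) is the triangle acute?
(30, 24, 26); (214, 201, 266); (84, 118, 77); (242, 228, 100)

(30,24,26): 24²+26² = 1252 > 900 = 30² → acute
(214,201,266): 201²+214² = 86197 > 70756 = 266² → acute
(84,118,77): 77²+84² = 12985 < 13924 = 118² → obtuse
(242,228,100): 100²+228² = 61984 > 58564 = 242² → acute
3 of the 4 are acute.

3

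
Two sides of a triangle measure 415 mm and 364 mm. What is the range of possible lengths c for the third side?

By the triangle inequality, c must be less than 415 + 364 = 779 and greater than |415 − 364| = 51.

51 < c < 779 (mm)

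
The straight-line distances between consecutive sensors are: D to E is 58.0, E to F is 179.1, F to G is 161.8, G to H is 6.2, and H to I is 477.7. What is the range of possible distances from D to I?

72.6 ≤ DI ≤ 882.8

The maximum is all hops collinear in one direction: 58.0 + 179.1 + 161.8 + 6.2 + 477.7 = 882.8.
The longest hop is 477.7; the others sum to 405.1. Folding the others back against it leaves at least 477.7 − 405.1 = 72.6.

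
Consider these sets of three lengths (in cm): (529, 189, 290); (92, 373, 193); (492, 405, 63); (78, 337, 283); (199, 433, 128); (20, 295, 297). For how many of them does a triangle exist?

2

(189,290,529): 189+290 ≤ 529 → not valid
(92,193,373): 92+193 ≤ 373 → not valid
(63,405,492): 63+405 ≤ 492 → not valid
(78,283,337): 78+283 > 337 → valid
(128,199,433): 128+199 ≤ 433 → not valid
(20,295,297): 20+295 > 297 → valid
2 of the 6 triples form a triangle.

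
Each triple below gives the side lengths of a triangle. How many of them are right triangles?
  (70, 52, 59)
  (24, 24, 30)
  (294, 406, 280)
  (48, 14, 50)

2

(70,52,59): 52²+59² = 6185 > 4900 = 70² → acute
(24,24,30): 24²+24² = 1152 > 900 = 30² → acute
(294,406,280): 280²+294² = 164836 = 406² → right
(48,14,50): 14²+48² = 2500 = 50² → right
2 of the 4 are right.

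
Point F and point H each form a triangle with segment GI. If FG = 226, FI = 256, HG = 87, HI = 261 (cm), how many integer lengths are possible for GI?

From triangle FGI: 30 < GI < 482.
From triangle HGI: 174 < GI < 348.
Intersection: 174 < GI < 348, so integers 175 through 347: 173 values.

173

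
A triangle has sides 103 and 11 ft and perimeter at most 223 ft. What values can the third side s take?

92 < s ≤ 109 ft

Triangle inequality alone gives 92 < s < 114.
The perimeter condition gives s ≤ 223 − 103 − 11 = 109.
Intersecting the two: 92 < s ≤ 109.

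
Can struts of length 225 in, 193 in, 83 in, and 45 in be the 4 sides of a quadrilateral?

Yes

A quadrilateral exists iff every side is shorter than the sum of the others — equivalently, the longest side is less than the sum of the rest.
Longest side 225 < 321 (sum of the remaining 3), so yes.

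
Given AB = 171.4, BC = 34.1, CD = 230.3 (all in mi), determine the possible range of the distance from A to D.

The maximum is all hops collinear in one direction: 171.4 + 34.1 + 230.3 = 435.8.
The longest hop is 230.3; the others sum to 205.5. Folding the others back against it leaves at least 230.3 − 205.5 = 24.8.

24.8 ≤ AD ≤ 435.8 mi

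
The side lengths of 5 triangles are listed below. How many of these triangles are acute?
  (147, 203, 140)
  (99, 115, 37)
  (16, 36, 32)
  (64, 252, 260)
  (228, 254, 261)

1

(147,203,140): 140²+147² = 41209 = 203² → right
(99,115,37): 37²+99² = 11170 < 13225 = 115² → obtuse
(16,36,32): 16²+32² = 1280 < 1296 = 36² → obtuse
(64,252,260): 64²+252² = 67600 = 260² → right
(228,254,261): 228²+254² = 116500 > 68121 = 261² → acute
1 of the 5 is acute.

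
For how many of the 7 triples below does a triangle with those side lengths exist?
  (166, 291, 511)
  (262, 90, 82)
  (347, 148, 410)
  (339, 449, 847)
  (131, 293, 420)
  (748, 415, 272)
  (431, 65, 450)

3

(166,291,511): 166+291 ≤ 511 → not valid
(82,90,262): 82+90 ≤ 262 → not valid
(148,347,410): 148+347 > 410 → valid
(339,449,847): 339+449 ≤ 847 → not valid
(131,293,420): 131+293 > 420 → valid
(272,415,748): 272+415 ≤ 748 → not valid
(65,431,450): 65+431 > 450 → valid
3 of the 7 triples form a triangle.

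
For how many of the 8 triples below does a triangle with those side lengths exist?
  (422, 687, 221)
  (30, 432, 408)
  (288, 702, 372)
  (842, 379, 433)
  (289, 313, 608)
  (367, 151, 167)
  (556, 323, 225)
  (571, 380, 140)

1

(221,422,687): 221+422 ≤ 687 → not valid
(30,408,432): 30+408 > 432 → valid
(288,372,702): 288+372 ≤ 702 → not valid
(379,433,842): 379+433 ≤ 842 → not valid
(289,313,608): 289+313 ≤ 608 → not valid
(151,167,367): 151+167 ≤ 367 → not valid
(225,323,556): 225+323 ≤ 556 → not valid
(140,380,571): 140+380 ≤ 571 → not valid
1 of the 8 triples forms a triangle.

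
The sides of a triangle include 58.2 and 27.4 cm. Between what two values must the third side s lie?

By the triangle inequality, s must be less than 58.2 + 27.4 = 85.6 and greater than |58.2 − 27.4| = 30.8.

30.8 < s < 85.6 (cm)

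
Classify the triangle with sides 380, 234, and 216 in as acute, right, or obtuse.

obtuse

Compare the square of the longest side to the sum of squares of the other two: 216² + 234² = 101412 < 144400 = 380².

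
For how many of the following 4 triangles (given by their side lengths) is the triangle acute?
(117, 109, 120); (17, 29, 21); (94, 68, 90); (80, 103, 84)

(117,109,120): 109²+117² = 25570 > 14400 = 120² → acute
(17,29,21): 17²+21² = 730 < 841 = 29² → obtuse
(94,68,90): 68²+90² = 12724 > 8836 = 94² → acute
(80,103,84): 80²+84² = 13456 > 10609 = 103² → acute
3 of the 4 are acute.

3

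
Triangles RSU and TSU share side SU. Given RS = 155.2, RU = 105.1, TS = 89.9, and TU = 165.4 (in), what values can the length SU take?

75.5 < SU < 255.3

From triangle RSU: |155.2 − 105.1| < SU < 155.2 + 105.1, i.e. 50.1 < SU < 260.3.
From triangle TSU: 75.5 < SU < 255.3.
Both must hold, so SU lies in the intersection.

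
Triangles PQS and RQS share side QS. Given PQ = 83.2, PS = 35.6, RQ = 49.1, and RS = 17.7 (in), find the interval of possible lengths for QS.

From triangle PQS: |83.2 − 35.6| < QS < 83.2 + 35.6, i.e. 47.6 < QS < 118.8.
From triangle RQS: 31.4 < QS < 66.8.
Both must hold, so QS lies in the intersection.

47.6 < QS < 66.8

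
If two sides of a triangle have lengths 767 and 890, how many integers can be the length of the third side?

1533

The third side lies in the open interval (123, 1657).
Integers from 124 to 1656 inclusive: 1656 − 124 + 1 = 1533.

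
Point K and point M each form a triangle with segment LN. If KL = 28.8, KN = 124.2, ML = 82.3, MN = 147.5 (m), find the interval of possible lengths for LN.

95.4 < LN < 153.0

From triangle KLN: |28.8 − 124.2| < LN < 28.8 + 124.2, i.e. 95.4 < LN < 153.0.
From triangle MLN: 65.2 < LN < 229.8.
Both must hold, so LN lies in the intersection.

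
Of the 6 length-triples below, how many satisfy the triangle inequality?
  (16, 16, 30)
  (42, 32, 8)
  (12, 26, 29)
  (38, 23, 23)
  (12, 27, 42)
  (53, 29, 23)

(16,16,30): 16+16 > 30 → valid
(8,32,42): 8+32 ≤ 42 → not valid
(12,26,29): 12+26 > 29 → valid
(23,23,38): 23+23 > 38 → valid
(12,27,42): 12+27 ≤ 42 → not valid
(23,29,53): 23+29 ≤ 53 → not valid
3 of the 6 triples form a triangle.

3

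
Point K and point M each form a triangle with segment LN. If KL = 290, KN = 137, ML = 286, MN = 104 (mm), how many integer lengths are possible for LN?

207

From triangle KLN: 153 < LN < 427.
From triangle MLN: 182 < LN < 390.
Intersection: 182 < LN < 390, so integers 183 through 389: 207 values.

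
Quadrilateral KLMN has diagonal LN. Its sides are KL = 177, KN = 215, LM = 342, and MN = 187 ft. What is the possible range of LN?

From triangle KLN: |177 − 215| < LN < 177 + 215, i.e. 38 < LN < 392.
From triangle MLN: 155 < LN < 529.
Both must hold, so LN lies in the intersection.

155 < LN < 392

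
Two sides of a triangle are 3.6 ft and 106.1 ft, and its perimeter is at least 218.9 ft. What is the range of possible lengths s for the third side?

109.2 ≤ s < 109.7

Triangle inequality alone gives 102.5 < s < 109.7.
The perimeter condition gives s ≥ 218.9 − 3.6 − 106.1 = 109.2.
Intersecting the two: 109.2 ≤ s < 109.7.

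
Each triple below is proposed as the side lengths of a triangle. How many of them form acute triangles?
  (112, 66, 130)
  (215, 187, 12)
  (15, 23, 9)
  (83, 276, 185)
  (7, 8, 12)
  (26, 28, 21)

1

(112,66,130): 66²+112² = 16900 = 130² → right
(215,187,12): 12+187 ≤ 215, not a triangle
(15,23,9): 9²+15² = 306 < 529 = 23² → obtuse
(83,276,185): 83+185 ≤ 276, not a triangle
(7,8,12): 7²+8² = 113 < 144 = 12² → obtuse
(26,28,21): 21²+26² = 1117 > 784 = 28² → acute
1 of the 6 is acute.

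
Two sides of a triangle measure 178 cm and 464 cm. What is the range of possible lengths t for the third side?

By the triangle inequality, t must be less than 178 + 464 = 642 and greater than |178 − 464| = 286.

286 < t < 642 (cm)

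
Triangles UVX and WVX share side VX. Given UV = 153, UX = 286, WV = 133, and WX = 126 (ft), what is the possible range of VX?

From triangle UVX: |153 − 286| < VX < 153 + 286, i.e. 133 < VX < 439.
From triangle WVX: 7 < VX < 259.
Both must hold, so VX lies in the intersection.

133 < VX < 259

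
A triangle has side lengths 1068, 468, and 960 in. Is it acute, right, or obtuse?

right

Compare the square of the longest side to the sum of squares of the other two: 468² + 960² = 1140624 = 1068².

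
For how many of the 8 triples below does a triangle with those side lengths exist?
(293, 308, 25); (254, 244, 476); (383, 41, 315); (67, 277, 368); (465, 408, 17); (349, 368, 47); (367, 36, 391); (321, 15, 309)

5

(25,293,308): 25+293 > 308 → valid
(244,254,476): 244+254 > 476 → valid
(41,315,383): 41+315 ≤ 383 → not valid
(67,277,368): 67+277 ≤ 368 → not valid
(17,408,465): 17+408 ≤ 465 → not valid
(47,349,368): 47+349 > 368 → valid
(36,367,391): 36+367 > 391 → valid
(15,309,321): 15+309 > 321 → valid
5 of the 8 triples form a triangle.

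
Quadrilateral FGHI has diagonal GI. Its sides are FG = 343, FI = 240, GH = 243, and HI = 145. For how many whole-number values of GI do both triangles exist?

From triangle FGI: 103 < GI < 583.
From triangle HGI: 98 < GI < 388.
Intersection: 103 < GI < 388, so integers 104 through 387: 284 values.

284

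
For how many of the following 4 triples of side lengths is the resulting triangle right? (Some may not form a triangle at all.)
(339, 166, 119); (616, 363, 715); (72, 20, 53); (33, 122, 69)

(339,166,119): 119+166 ≤ 339, not a triangle
(616,363,715): 363²+616² = 511225 = 715² → right
(72,20,53): 20²+53² = 3209 < 5184 = 72² → obtuse
(33,122,69): 33+69 ≤ 122, not a triangle
1 of the 4 is right.

1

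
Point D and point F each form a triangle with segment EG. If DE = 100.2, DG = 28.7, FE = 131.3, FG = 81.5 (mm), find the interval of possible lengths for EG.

From triangle DEG: |100.2 − 28.7| < EG < 100.2 + 28.7, i.e. 71.5 < EG < 128.9.
From triangle FEG: 49.8 < EG < 212.8.
Both must hold, so EG lies in the intersection.

71.5 < EG < 128.9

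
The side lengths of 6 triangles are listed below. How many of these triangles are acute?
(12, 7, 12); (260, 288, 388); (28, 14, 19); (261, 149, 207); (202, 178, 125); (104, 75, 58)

(12,7,12): 7²+12² = 193 > 144 = 12² → acute
(260,288,388): 260²+288² = 150544 = 388² → right
(28,14,19): 14²+19² = 557 < 784 = 28² → obtuse
(261,149,207): 149²+207² = 65050 < 68121 = 261² → obtuse
(202,178,125): 125²+178² = 47309 > 40804 = 202² → acute
(104,75,58): 58²+75² = 8989 < 10816 = 104² → obtuse
2 of the 6 are acute.

2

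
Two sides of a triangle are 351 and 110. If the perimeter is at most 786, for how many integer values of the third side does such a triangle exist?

84

Triangle inequality: 241 < x < 461. Perimeter ≤ 786 gives x ≤ 786 − 351 − 110 = 325.
So 241 < x ≤ 325; integers 242 through 325: 84 values.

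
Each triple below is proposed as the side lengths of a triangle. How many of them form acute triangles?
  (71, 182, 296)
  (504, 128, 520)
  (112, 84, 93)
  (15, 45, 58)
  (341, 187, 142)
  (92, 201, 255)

1

(71,182,296): 71+182 ≤ 296, not a triangle
(504,128,520): 128²+504² = 270400 = 520² → right
(112,84,93): 84²+93² = 15705 > 12544 = 112² → acute
(15,45,58): 15²+45² = 2250 < 3364 = 58² → obtuse
(341,187,142): 142+187 ≤ 341, not a triangle
(92,201,255): 92²+201² = 48865 < 65025 = 255² → obtuse
1 of the 6 is acute.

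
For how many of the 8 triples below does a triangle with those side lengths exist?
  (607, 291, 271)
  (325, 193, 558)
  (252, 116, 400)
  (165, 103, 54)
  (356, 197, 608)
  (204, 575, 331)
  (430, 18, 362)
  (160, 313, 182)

(271,291,607): 271+291 ≤ 607 → not valid
(193,325,558): 193+325 ≤ 558 → not valid
(116,252,400): 116+252 ≤ 400 → not valid
(54,103,165): 54+103 ≤ 165 → not valid
(197,356,608): 197+356 ≤ 608 → not valid
(204,331,575): 204+331 ≤ 575 → not valid
(18,362,430): 18+362 ≤ 430 → not valid
(160,182,313): 160+182 > 313 → valid
1 of the 8 triples forms a triangle.

1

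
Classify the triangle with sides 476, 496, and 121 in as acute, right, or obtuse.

obtuse

Compare the square of the longest side to the sum of squares of the other two: 121² + 476² = 241217 < 246016 = 496².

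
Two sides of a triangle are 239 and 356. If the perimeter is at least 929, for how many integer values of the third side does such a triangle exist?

261

Triangle inequality: 117 < x < 595. Perimeter ≥ 929 gives x ≥ 929 − 239 − 356 = 334.
So 334 ≤ x < 595; integers 334 through 594: 261 values.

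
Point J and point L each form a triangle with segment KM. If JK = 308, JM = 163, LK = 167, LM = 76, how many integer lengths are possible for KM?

From triangle JKM: 145 < KM < 471.
From triangle LKM: 91 < KM < 243.
Intersection: 145 < KM < 243, so integers 146 through 242: 97 values.

97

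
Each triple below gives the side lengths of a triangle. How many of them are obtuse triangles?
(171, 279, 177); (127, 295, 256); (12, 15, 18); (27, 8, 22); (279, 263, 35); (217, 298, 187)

5

(171,279,177): 171²+177² = 60570 < 77841 = 279² → obtuse
(127,295,256): 127²+256² = 81665 < 87025 = 295² → obtuse
(12,15,18): 12²+15² = 369 > 324 = 18² → acute
(27,8,22): 8²+22² = 548 < 729 = 27² → obtuse
(279,263,35): 35²+263² = 70394 < 77841 = 279² → obtuse
(217,298,187): 187²+217² = 82058 < 88804 = 298² → obtuse
5 of the 6 are obtuse.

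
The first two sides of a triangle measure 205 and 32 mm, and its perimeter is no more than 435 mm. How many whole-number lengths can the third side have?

25

Triangle inequality: 173 < x < 237. Perimeter ≤ 435 gives x ≤ 435 − 205 − 32 = 198.
So 173 < x ≤ 198; integers 174 through 198: 25 values.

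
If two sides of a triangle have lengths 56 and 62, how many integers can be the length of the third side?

111

The third side lies in the open interval (6, 118).
Integers from 7 to 117 inclusive: 117 − 7 + 1 = 111.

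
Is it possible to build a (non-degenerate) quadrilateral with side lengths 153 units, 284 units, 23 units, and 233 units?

A quadrilateral exists iff every side is shorter than the sum of the others — equivalently, the longest side is less than the sum of the rest.
Longest side 284 < 409 (sum of the remaining 3), so yes.

Yes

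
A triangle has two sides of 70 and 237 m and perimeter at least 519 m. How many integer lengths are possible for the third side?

Triangle inequality: 167 < x < 307. Perimeter ≥ 519 gives x ≥ 519 − 70 − 237 = 212.
So 212 ≤ x < 307; integers 212 through 306: 95 values.

95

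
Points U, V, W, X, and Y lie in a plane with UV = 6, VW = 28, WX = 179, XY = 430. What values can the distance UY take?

217 ≤ UY ≤ 643

The maximum is all hops collinear in one direction: 6 + 28 + 179 + 430 = 643.
The longest hop is 430; the others sum to 213. Folding the others back against it leaves at least 430 − 213 = 217.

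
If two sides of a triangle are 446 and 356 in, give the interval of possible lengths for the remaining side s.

90 < s < 802

By the triangle inequality, s must be less than 446 + 356 = 802 and greater than |446 − 356| = 90.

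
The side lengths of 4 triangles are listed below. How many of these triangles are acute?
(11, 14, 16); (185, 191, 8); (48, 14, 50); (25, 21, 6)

1

(11,14,16): 11²+14² = 317 > 256 = 16² → acute
(185,191,8): 8²+185² = 34289 < 36481 = 191² → obtuse
(48,14,50): 14²+48² = 2500 = 50² → right
(25,21,6): 6²+21² = 477 < 625 = 25² → obtuse
1 of the 4 is acute.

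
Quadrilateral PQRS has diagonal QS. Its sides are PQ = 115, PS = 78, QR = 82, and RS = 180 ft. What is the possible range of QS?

From triangle PQS: |115 − 78| < QS < 115 + 78, i.e. 37 < QS < 193.
From triangle RQS: 98 < QS < 262.
Both must hold, so QS lies in the intersection.

98 < QS < 193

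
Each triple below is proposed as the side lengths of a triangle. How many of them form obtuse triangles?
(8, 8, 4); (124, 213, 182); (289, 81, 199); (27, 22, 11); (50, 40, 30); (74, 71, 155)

(8,8,4): 4²+8² = 80 > 64 = 8² → acute
(124,213,182): 124²+182² = 48500 > 45369 = 213² → acute
(289,81,199): 81+199 ≤ 289, not a triangle
(27,22,11): 11²+22² = 605 < 729 = 27² → obtuse
(50,40,30): 30²+40² = 2500 = 50² → right
(74,71,155): 71+74 ≤ 155, not a triangle
1 of the 6 is obtuse.

1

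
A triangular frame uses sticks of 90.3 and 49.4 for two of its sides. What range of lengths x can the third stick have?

40.9 < x < 139.7

By the triangle inequality, x must be less than 90.3 + 49.4 = 139.7 and greater than |90.3 − 49.4| = 40.9.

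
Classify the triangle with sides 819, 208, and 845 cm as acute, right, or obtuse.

Compare the square of the longest side to the sum of squares of the other two: 208² + 819² = 714025 = 845².

right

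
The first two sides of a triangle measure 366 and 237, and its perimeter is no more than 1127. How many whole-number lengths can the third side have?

Triangle inequality: 129 < x < 603. Perimeter ≤ 1127 gives x ≤ 1127 − 366 − 237 = 524.
So 129 < x ≤ 524; integers 130 through 524: 395 values.

395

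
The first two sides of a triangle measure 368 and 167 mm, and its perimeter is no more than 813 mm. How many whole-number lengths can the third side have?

Triangle inequality: 201 < x < 535. Perimeter ≤ 813 gives x ≤ 813 − 368 − 167 = 278.
So 201 < x ≤ 278; integers 202 through 278: 77 values.

77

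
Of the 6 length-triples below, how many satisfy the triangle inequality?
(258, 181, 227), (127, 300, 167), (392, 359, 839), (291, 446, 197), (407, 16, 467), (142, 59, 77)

2

(181,227,258): 181+227 > 258 → valid
(127,167,300): 127+167 ≤ 300 → not valid
(359,392,839): 359+392 ≤ 839 → not valid
(197,291,446): 197+291 > 446 → valid
(16,407,467): 16+407 ≤ 467 → not valid
(59,77,142): 59+77 ≤ 142 → not valid
2 of the 6 triples form a triangle.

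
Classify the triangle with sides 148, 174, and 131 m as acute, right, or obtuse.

Compare the square of the longest side to the sum of squares of the other two: 131² + 148² = 39065 > 30276 = 174².

acute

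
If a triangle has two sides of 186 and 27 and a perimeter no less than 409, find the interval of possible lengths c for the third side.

196 ≤ c < 213

Triangle inequality alone gives 159 < c < 213.
The perimeter condition gives c ≥ 409 − 186 − 27 = 196.
Intersecting the two: 196 ≤ c < 213.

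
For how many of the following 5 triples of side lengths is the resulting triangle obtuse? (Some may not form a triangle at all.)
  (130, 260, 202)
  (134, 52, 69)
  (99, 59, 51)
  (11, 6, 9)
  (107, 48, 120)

4

(130,260,202): 130²+202² = 57704 < 67600 = 260² → obtuse
(134,52,69): 52+69 ≤ 134, not a triangle
(99,59,51): 51²+59² = 6082 < 9801 = 99² → obtuse
(11,6,9): 6²+9² = 117 < 121 = 11² → obtuse
(107,48,120): 48²+107² = 13753 < 14400 = 120² → obtuse
4 of the 5 are obtuse.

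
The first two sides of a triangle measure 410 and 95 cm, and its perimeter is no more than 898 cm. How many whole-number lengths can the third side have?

78

Triangle inequality: 315 < x < 505. Perimeter ≤ 898 gives x ≤ 898 − 410 − 95 = 393.
So 315 < x ≤ 393; integers 316 through 393: 78 values.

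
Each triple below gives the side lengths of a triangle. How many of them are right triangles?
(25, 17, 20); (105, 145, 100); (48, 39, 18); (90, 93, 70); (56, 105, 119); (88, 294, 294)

(25,17,20): 17²+20² = 689 > 625 = 25² → acute
(105,145,100): 100²+105² = 21025 = 145² → right
(48,39,18): 18²+39² = 1845 < 2304 = 48² → obtuse
(90,93,70): 70²+90² = 13000 > 8649 = 93² → acute
(56,105,119): 56²+105² = 14161 = 119² → right
(88,294,294): 88²+294² = 94180 > 86436 = 294² → acute
2 of the 6 are right.

2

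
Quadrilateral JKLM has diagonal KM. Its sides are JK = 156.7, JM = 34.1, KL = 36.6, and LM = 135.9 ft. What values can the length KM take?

From triangle JKM: |156.7 − 34.1| < KM < 156.7 + 34.1, i.e. 122.6 < KM < 190.8.
From triangle LKM: 99.3 < KM < 172.5.
Both must hold, so KM lies in the intersection.

122.6 < KM < 172.5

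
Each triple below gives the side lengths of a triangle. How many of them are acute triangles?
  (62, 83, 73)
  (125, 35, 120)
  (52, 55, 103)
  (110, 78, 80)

(62,83,73): 62²+73² = 9173 > 6889 = 83² → acute
(125,35,120): 35²+120² = 15625 = 125² → right
(52,55,103): 52²+55² = 5729 < 10609 = 103² → obtuse
(110,78,80): 78²+80² = 12484 > 12100 = 110² → acute
2 of the 4 are acute.

2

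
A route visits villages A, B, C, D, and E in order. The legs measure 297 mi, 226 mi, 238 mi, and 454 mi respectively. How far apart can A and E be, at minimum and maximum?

The maximum is all hops collinear in one direction: 297 + 226 + 238 + 454 = 1215.
The longest hop is 454; the others sum to 761. Since 454 ≤ 761, the path can fold back on itself completely, so the minimum distance is 0.

0 ≤ AE ≤ 1215 mi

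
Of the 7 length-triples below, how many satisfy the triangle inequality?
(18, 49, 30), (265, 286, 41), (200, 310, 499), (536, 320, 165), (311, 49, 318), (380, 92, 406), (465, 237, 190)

(18,30,49): 18+30 ≤ 49 → not valid
(41,265,286): 41+265 > 286 → valid
(200,310,499): 200+310 > 499 → valid
(165,320,536): 165+320 ≤ 536 → not valid
(49,311,318): 49+311 > 318 → valid
(92,380,406): 92+380 > 406 → valid
(190,237,465): 190+237 ≤ 465 → not valid
4 of the 7 triples form a triangle.

4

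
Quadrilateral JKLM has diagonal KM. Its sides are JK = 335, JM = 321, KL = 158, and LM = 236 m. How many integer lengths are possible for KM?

From triangle JKM: 14 < KM < 656.
From triangle LKM: 78 < KM < 394.
Intersection: 78 < KM < 394, so integers 79 through 393: 315 values.

315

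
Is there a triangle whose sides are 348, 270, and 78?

The two shorter sides sum to 348, exactly equal to the longest side 348.
That gives only a degenerate (flat) triangle — the inequality must be strict.

No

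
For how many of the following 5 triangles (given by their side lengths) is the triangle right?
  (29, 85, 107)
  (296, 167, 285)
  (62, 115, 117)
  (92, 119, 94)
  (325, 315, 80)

1

(29,85,107): 29²+85² = 8066 < 11449 = 107² → obtuse
(296,167,285): 167²+285² = 109114 > 87616 = 296² → acute
(62,115,117): 62²+115² = 17069 > 13689 = 117² → acute
(92,119,94): 92²+94² = 17300 > 14161 = 119² → acute
(325,315,80): 80²+315² = 105625 = 325² → right
1 of the 5 is right.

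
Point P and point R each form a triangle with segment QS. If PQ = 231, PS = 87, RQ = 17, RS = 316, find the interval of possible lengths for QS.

299 < QS < 318

From triangle PQS: |231 − 87| < QS < 231 + 87, i.e. 144 < QS < 318.
From triangle RQS: 299 < QS < 333.
Both must hold, so QS lies in the intersection.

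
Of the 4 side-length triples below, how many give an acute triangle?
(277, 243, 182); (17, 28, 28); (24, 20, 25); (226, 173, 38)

3

(277,243,182): 182²+243² = 92173 > 76729 = 277² → acute
(17,28,28): 17²+28² = 1073 > 784 = 28² → acute
(24,20,25): 20²+24² = 976 > 625 = 25² → acute
(226,173,38): 38+173 ≤ 226, not a triangle
3 of the 4 are acute.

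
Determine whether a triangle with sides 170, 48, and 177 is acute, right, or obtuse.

Compare the square of the longest side to the sum of squares of the other two: 48² + 170² = 31204 < 31329 = 177².

obtuse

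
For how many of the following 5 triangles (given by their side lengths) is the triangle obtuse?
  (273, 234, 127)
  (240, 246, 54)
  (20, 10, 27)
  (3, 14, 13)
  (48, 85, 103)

4

(273,234,127): 127²+234² = 70885 < 74529 = 273² → obtuse
(240,246,54): 54²+240² = 60516 = 246² → right
(20,10,27): 10²+20² = 500 < 729 = 27² → obtuse
(3,14,13): 3²+13² = 178 < 196 = 14² → obtuse
(48,85,103): 48²+85² = 9529 < 10609 = 103² → obtuse
4 of the 5 are obtuse.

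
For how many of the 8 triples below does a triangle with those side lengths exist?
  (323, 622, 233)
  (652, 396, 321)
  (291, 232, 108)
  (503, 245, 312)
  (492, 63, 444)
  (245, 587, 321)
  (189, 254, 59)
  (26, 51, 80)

4

(233,323,622): 233+323 ≤ 622 → not valid
(321,396,652): 321+396 > 652 → valid
(108,232,291): 108+232 > 291 → valid
(245,312,503): 245+312 > 503 → valid
(63,444,492): 63+444 > 492 → valid
(245,321,587): 245+321 ≤ 587 → not valid
(59,189,254): 59+189 ≤ 254 → not valid
(26,51,80): 26+51 ≤ 80 → not valid
4 of the 8 triples form a triangle.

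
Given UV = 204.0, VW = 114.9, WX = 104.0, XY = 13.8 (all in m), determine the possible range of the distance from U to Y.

0 ≤ UY ≤ 436.7 m

The maximum is all hops collinear in one direction: 204.0 + 114.9 + 104.0 + 13.8 = 436.7.
The longest hop is 204.0; the others sum to 232.7. Since 204.0 ≤ 232.7, the path can fold back on itself completely, so the minimum distance is 0.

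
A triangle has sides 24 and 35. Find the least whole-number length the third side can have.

The third side must be strictly greater than |24 − 35| = 11.
The smallest integer above 11 is 12.

12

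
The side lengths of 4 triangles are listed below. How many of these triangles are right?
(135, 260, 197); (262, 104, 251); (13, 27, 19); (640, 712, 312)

1

(135,260,197): 135²+197² = 57034 < 67600 = 260² → obtuse
(262,104,251): 104²+251² = 73817 > 68644 = 262² → acute
(13,27,19): 13²+19² = 530 < 729 = 27² → obtuse
(640,712,312): 312²+640² = 506944 = 712² → right
1 of the 4 is right.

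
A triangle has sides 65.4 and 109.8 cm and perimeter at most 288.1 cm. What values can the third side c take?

44.4 < c ≤ 112.9

Triangle inequality alone gives 44.4 < c < 175.2.
The perimeter condition gives c ≤ 288.1 − 65.4 − 109.8 = 112.9.
Intersecting the two: 44.4 < c ≤ 112.9.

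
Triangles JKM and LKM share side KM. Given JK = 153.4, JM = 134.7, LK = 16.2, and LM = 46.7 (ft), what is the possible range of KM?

30.5 < KM < 62.9

From triangle JKM: |153.4 − 134.7| < KM < 153.4 + 134.7, i.e. 18.7 < KM < 288.1.
From triangle LKM: 30.5 < KM < 62.9.
Both must hold, so KM lies in the intersection.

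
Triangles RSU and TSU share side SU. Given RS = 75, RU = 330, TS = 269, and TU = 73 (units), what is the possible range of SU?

255 < SU < 342

From triangle RSU: |75 − 330| < SU < 75 + 330, i.e. 255 < SU < 405.
From triangle TSU: 196 < SU < 342.
Both must hold, so SU lies in the intersection.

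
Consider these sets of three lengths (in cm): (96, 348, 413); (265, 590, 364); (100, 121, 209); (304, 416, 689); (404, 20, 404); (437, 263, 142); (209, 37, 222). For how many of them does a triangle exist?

(96,348,413): 96+348 > 413 → valid
(265,364,590): 265+364 > 590 → valid
(100,121,209): 100+121 > 209 → valid
(304,416,689): 304+416 > 689 → valid
(20,404,404): 20+404 > 404 → valid
(142,263,437): 142+263 ≤ 437 → not valid
(37,209,222): 37+209 > 222 → valid
6 of the 7 triples form a triangle.

6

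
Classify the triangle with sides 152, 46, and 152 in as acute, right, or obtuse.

acute

Compare the square of the longest side to the sum of squares of the other two: 46² + 152² = 25220 > 23104 = 152².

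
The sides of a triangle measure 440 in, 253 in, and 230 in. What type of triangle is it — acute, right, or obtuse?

Compare the square of the longest side to the sum of squares of the other two: 230² + 253² = 116909 < 193600 = 440².

obtuse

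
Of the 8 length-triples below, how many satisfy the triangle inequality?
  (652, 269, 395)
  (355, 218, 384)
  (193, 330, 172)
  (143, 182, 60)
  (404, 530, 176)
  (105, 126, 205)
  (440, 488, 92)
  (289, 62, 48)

(269,395,652): 269+395 > 652 → valid
(218,355,384): 218+355 > 384 → valid
(172,193,330): 172+193 > 330 → valid
(60,143,182): 60+143 > 182 → valid
(176,404,530): 176+404 > 530 → valid
(105,126,205): 105+126 > 205 → valid
(92,440,488): 92+440 > 488 → valid
(48,62,289): 48+62 ≤ 289 → not valid
7 of the 8 triples form a triangle.

7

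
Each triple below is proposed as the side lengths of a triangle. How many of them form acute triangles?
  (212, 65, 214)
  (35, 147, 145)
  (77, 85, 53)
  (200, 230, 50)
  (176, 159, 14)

3

(212,65,214): 65²+212² = 49169 > 45796 = 214² → acute
(35,147,145): 35²+145² = 22250 > 21609 = 147² → acute
(77,85,53): 53²+77² = 8738 > 7225 = 85² → acute
(200,230,50): 50²+200² = 42500 < 52900 = 230² → obtuse
(176,159,14): 14+159 ≤ 176, not a triangle
3 of the 5 are acute.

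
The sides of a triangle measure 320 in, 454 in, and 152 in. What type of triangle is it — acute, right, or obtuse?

obtuse

Compare the square of the longest side to the sum of squares of the other two: 152² + 320² = 125504 < 206116 = 454².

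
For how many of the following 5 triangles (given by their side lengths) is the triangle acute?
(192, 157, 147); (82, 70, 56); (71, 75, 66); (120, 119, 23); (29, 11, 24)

4

(192,157,147): 147²+157² = 46258 > 36864 = 192² → acute
(82,70,56): 56²+70² = 8036 > 6724 = 82² → acute
(71,75,66): 66²+71² = 9397 > 5625 = 75² → acute
(120,119,23): 23²+119² = 14690 > 14400 = 120² → acute
(29,11,24): 11²+24² = 697 < 841 = 29² → obtuse
4 of the 5 are acute.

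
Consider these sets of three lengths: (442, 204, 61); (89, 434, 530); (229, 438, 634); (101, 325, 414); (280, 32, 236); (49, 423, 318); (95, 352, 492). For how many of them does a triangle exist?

(61,204,442): 61+204 ≤ 442 → not valid
(89,434,530): 89+434 ≤ 530 → not valid
(229,438,634): 229+438 > 634 → valid
(101,325,414): 101+325 > 414 → valid
(32,236,280): 32+236 ≤ 280 → not valid
(49,318,423): 49+318 ≤ 423 → not valid
(95,352,492): 95+352 ≤ 492 → not valid
2 of the 7 triples form a triangle.

2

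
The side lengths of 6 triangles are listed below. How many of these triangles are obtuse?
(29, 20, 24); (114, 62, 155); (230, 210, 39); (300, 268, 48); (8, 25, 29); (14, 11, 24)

(29,20,24): 20²+24² = 976 > 841 = 29² → acute
(114,62,155): 62²+114² = 16840 < 24025 = 155² → obtuse
(230,210,39): 39²+210² = 45621 < 52900 = 230² → obtuse
(300,268,48): 48²+268² = 74128 < 90000 = 300² → obtuse
(8,25,29): 8²+25² = 689 < 841 = 29² → obtuse
(14,11,24): 11²+14² = 317 < 576 = 24² → obtuse
5 of the 6 are obtuse.

5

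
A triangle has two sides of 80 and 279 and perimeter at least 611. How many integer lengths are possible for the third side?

107

Triangle inequality: 199 < x < 359. Perimeter ≥ 611 gives x ≥ 611 − 80 − 279 = 252.
So 252 ≤ x < 359; integers 252 through 358: 107 values.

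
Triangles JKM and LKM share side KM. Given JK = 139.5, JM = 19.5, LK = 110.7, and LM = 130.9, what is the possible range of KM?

120.0 < KM < 159.0

From triangle JKM: |139.5 − 19.5| < KM < 139.5 + 19.5, i.e. 120.0 < KM < 159.0.
From triangle LKM: 20.2 < KM < 241.6.
Both must hold, so KM lies in the intersection.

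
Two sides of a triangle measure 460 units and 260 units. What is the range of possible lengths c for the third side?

200 < c < 720 (units)

By the triangle inequality, c must be less than 460 + 260 = 720 and greater than |460 − 260| = 200.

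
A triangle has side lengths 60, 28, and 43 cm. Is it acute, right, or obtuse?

obtuse

Compare the square of the longest side to the sum of squares of the other two: 28² + 43² = 2633 < 3600 = 60².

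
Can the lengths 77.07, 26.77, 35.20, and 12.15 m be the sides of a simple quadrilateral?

No

For a quadrilateral, each side must be shorter than the sum of the others.
Here the longest side is 77.07, but the remaining 3 sides sum to only 74.12.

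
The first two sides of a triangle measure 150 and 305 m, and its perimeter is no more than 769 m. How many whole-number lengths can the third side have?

Triangle inequality: 155 < x < 455. Perimeter ≤ 769 gives x ≤ 769 − 150 − 305 = 314.
So 155 < x ≤ 314; integers 156 through 314: 159 values.

159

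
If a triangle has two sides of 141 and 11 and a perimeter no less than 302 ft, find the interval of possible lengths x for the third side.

150 ≤ x < 152

Triangle inequality alone gives 130 < x < 152.
The perimeter condition gives x ≥ 302 − 141 − 11 = 150.
Intersecting the two: 150 ≤ x < 152.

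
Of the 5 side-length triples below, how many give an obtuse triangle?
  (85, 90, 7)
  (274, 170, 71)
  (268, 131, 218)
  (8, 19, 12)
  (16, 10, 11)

4

(85,90,7): 7²+85² = 7274 < 8100 = 90² → obtuse
(274,170,71): 71+170 ≤ 274, not a triangle
(268,131,218): 131²+218² = 64685 < 71824 = 268² → obtuse
(8,19,12): 8²+12² = 208 < 361 = 19² → obtuse
(16,10,11): 10²+11² = 221 < 256 = 16² → obtuse
4 of the 5 are obtuse.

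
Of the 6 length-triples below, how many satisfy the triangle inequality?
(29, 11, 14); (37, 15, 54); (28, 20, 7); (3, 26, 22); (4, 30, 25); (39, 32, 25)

(11,14,29): 11+14 ≤ 29 → not valid
(15,37,54): 15+37 ≤ 54 → not valid
(7,20,28): 7+20 ≤ 28 → not valid
(3,22,26): 3+22 ≤ 26 → not valid
(4,25,30): 4+25 ≤ 30 → not valid
(25,32,39): 25+32 > 39 → valid
1 of the 6 triples forms a triangle.

1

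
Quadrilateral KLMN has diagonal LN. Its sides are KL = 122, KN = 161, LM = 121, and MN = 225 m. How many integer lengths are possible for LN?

178

From triangle KLN: 39 < LN < 283.
From triangle MLN: 104 < LN < 346.
Intersection: 104 < LN < 283, so integers 105 through 282: 178 values.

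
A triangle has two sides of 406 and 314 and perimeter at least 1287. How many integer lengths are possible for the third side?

153

Triangle inequality: 92 < x < 720. Perimeter ≥ 1287 gives x ≥ 1287 − 406 − 314 = 567.
So 567 ≤ x < 720; integers 567 through 719: 153 values.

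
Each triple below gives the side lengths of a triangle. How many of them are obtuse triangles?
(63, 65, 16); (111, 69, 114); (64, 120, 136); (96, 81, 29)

1

(63,65,16): 16²+63² = 4225 = 65² → right
(111,69,114): 69²+111² = 17082 > 12996 = 114² → acute
(64,120,136): 64²+120² = 18496 = 136² → right
(96,81,29): 29²+81² = 7402 < 9216 = 96² → obtuse
1 of the 4 is obtuse.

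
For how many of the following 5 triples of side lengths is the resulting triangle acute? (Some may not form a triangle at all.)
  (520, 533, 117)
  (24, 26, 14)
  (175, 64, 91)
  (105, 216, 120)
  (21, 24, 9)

1

(520,533,117): 117²+520² = 284089 = 533² → right
(24,26,14): 14²+24² = 772 > 676 = 26² → acute
(175,64,91): 64+91 ≤ 175, not a triangle
(105,216,120): 105²+120² = 25425 < 46656 = 216² → obtuse
(21,24,9): 9²+21² = 522 < 576 = 24² → obtuse
1 of the 5 is acute.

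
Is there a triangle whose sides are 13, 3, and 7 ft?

The longest side is 13, but the other two sum to only 10.
10 < 13, so the triangle inequality fails.

No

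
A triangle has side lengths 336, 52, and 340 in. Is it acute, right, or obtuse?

right

Compare the square of the longest side to the sum of squares of the other two: 52² + 336² = 115600 = 340².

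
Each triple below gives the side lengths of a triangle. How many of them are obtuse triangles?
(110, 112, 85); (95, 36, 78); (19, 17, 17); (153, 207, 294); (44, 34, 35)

(110,112,85): 85²+110² = 19325 > 12544 = 112² → acute
(95,36,78): 36²+78² = 7380 < 9025 = 95² → obtuse
(19,17,17): 17²+17² = 578 > 361 = 19² → acute
(153,207,294): 153²+207² = 66258 < 86436 = 294² → obtuse
(44,34,35): 34²+35² = 2381 > 1936 = 44² → acute
2 of the 5 are obtuse.

2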